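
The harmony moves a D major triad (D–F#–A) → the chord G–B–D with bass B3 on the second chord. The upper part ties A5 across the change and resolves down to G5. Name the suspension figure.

7–6 suspension.

At the second chord the bass is B3. The suspended A5 lies a seventh above the bass; after resolving down by step to G5, the interval above the bass becomes a sixth.
Suspension figures are named by those two intervals: 7–6.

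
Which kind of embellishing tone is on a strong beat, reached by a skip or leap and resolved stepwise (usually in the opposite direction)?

Appoggiatura.

Approach: by leap. Departure: by step. Metric position: strong.
Leap in, step out, in a metrically strong position — an appoggiatura. (It is the mirror image of the escape tone, which steps in and leaps out from a weak position.)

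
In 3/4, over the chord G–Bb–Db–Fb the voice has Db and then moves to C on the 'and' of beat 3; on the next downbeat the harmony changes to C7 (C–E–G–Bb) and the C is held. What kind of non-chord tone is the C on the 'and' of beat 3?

Anticipation.

The harmony at that moment is G diminished seventh chord (G, Bb, Db, Fb); C is not a chord tone.
It is approached by step down from Db and then sustained as the same pitch into the next harmony.
Arriving early and becoming a chord tone when the harmony changes — an anticipation.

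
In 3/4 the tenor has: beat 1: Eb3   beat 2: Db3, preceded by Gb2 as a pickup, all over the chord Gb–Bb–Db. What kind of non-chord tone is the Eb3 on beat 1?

Appoggiatura.

The harmony at that moment is Gb major triad (Gb, Bb, Db); Eb3 is not a chord tone.
It is approached by leap up from Gb2 and left by step down to Db3.
Leap in, step out, metrically accented — an appoggiatura.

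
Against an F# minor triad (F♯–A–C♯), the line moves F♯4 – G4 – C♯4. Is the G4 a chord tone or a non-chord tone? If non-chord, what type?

Non-chord tone — an escape tone.

The harmony at that moment is F♯ minor triad (F♯, A, C♯); G4 is not a chord tone.
It is approached by step up from F♯4 and left by leap down to C♯4.
Step in, leap out — an escape tone.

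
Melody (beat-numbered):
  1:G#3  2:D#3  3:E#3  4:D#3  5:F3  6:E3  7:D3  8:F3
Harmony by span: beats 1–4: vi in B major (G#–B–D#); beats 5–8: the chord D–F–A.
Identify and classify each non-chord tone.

The harmony at that moment is G# minor triad (G#, B, D#); E#3 is not a chord tone.
It is approached by step up from D#3 and left by step down to D#3.
Step away and step back to the same note — a neighbor tone (upper neighbor).
The harmony at that moment is D minor triad (D, F, A); E3 is not a chord tone.
It is approached by step down from F3 and left by step down to D3.
Step in, step out in the same direction — a passing tone.

E#3 (beat 3) — neighbor tone; E3 (beat 6) — passing tone.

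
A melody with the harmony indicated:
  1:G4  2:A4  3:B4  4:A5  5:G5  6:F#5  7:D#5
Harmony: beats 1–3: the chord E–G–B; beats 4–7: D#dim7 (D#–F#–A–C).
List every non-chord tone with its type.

The harmony at that moment is E minor triad (E, G, B); A4 is not a chord tone.
It is approached by step up from G4 and left by step up to B4.
Step in, step out in the same direction — a passing tone.
The harmony at that moment is D# diminished seventh chord (D#, F#, A, C); G5 is not a chord tone.
It is approached by step down from A5 and left by step down to F#5.
Step in, step out in the same direction — a passing tone.

A4 (beat 2) — passing tone; G5 (beat 5) — passing tone.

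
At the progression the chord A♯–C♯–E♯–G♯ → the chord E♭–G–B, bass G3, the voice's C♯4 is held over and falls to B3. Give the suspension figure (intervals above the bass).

At the second chord the bass is G3. The suspended C♯4 lies a fourth above the bass; after resolving down by step to B3, the interval above the bass becomes a third.
Suspension figures are named by those two intervals: 4–3.

4–3 suspension.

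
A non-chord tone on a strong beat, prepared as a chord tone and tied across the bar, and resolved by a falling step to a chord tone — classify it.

Suspension.

Approach: by preparation — the pitch is first a chord tone, then held (tied or repeated) while the harmony changes under it. Departure: down by step. Metric position: strong.
A prepared dissonance that resolves downward by step — a suspension. (The same figure resolving upward would be a retardation.)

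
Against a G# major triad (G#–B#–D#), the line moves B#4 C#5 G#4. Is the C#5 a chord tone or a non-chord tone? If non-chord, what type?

The harmony at that moment is G# major triad (G#, B#, D#); C#5 is not a chord tone.
It is approached by step up from B#4 and left by leap down to G#4.
Step in, leap out — an escape tone.

Non-chord tone — an escape tone.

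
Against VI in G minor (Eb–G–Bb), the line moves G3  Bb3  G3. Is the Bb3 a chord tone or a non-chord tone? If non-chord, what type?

Eb major triad contains Eb, G, Bb; Bb is the fifth, so it is a chord tone.

Chord tone (the fifth of Eb major triad).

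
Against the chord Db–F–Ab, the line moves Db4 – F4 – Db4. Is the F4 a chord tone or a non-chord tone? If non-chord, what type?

Db major triad contains Db, F, Ab; F is the third, so it is a chord tone.

Chord tone (the third of Db major triad).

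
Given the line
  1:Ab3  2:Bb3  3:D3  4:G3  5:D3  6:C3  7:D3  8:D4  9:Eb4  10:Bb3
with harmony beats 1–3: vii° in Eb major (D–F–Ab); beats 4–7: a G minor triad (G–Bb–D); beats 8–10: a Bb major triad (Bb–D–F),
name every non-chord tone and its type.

Bb3 (beat 2) — escape tone; C3 (beat 6) — neighbor tone; Eb4 (beat 9) — escape tone.

The harmony at that moment is D diminished triad (D, F, Ab); Bb3 is not a chord tone.
It is approached by step up from Ab3 and left by leap down to D3.
Step in, leap out — an escape tone.
The harmony at that moment is G minor triad (G, Bb, D); C3 is not a chord tone.
It is approached by step down from D3 and left by step up to D3.
Step away and step back to the same note — a neighbor tone (lower neighbor).
The harmony at that moment is Bb major triad (Bb, D, F); Eb4 is not a chord tone.
It is approached by step up from D4 and left by leap down to Bb3.
Step in, leap out — an escape tone.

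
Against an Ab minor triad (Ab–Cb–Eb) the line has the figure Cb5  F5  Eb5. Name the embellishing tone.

The harmony at that moment is Ab minor triad (Ab, Cb, Eb); F5 is not a chord tone.
It is approached by leap up from Cb5 and left by step down to Eb5.
Leap in, step out — an appoggiatura.

F5 is an appoggiatura.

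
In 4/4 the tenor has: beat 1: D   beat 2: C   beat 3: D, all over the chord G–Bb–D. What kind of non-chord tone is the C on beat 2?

The harmony at that moment is G minor triad (G, Bb, D); C is not a chord tone.
It is approached by step down from D and left by step up to D.
Step away and step back to the same note — a neighbor tone (lower neighbor).

Lower neighbor tone.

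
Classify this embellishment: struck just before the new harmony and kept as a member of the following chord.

Anticipation.

Approach: ahead of the chord change (typically by step), so it is dissonant against the current harmony. Departure: none — the same pitch is restated or held and is a chord tone of the new harmony.
Dissonant first, consonant once the harmony catches up: the note simply arrives early — an anticipation. (The reverse timing, consonant first and dissonant after the change, would be a suspension or retardation.)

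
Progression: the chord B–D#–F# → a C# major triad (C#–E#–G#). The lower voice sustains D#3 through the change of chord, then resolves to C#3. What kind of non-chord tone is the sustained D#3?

D#3 is a suspension.

The harmony at that moment is C# major triad (C#, E#, G#); D#3 is not a chord tone.
It is held over (the same pitch as the preceding D#3) and left by step down to C#3.
Held over from the previous chord and resolving down by step — a suspension.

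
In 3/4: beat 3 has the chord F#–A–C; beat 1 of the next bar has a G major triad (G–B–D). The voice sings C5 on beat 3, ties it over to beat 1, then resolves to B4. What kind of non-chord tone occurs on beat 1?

Suspension.

The harmony at that moment is G major triad (G, B, D); C5 is not a chord tone.
It is held over (the same pitch as the preceding C5) and left by step down to B4.
Held over from the previous chord and resolving down by step — a suspension.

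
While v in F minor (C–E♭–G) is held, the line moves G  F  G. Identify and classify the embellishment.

F is a neighbor tone.

The harmony at that moment is C minor triad (C, E♭, G); F is not a chord tone.
It is approached by step down from G and left by step up to G.
Step away and step back to the same note — a neighbor tone (lower neighbor).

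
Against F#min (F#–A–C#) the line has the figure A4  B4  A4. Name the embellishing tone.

B4 is a neighbor tone.

The harmony at that moment is F# minor triad (F#, A, C#); B4 is not a chord tone.
It is approached by step up from A4 and left by step down to A4.
Step away and step back to the same note — a neighbor tone (upper neighbor).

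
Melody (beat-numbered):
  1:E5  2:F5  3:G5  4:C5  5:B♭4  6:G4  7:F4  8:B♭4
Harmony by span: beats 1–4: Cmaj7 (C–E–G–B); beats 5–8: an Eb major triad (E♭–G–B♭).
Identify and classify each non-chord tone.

F5 (beat 2) — passing tone; F4 (beat 7) — escape tone.

The harmony at that moment is C major seventh chord (C, E, G, B); F5 is not a chord tone.
It is approached by step up from E5 and left by step up to G5.
Step in, step out in the same direction — a passing tone.
The harmony at that moment is E♭ major triad (E♭, G, B♭); F4 is not a chord tone.
It is approached by step down from G4 and left by leap up to B♭4.
Step in, leap out — an escape tone.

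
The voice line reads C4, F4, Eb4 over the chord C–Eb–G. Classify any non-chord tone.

The harmony at that moment is C minor triad (C, Eb, G); F4 is not a chord tone.
It is approached by leap up from C4 and left by step down to Eb4.
Leap in, step out — an appoggiatura.

F4 is an appoggiatura.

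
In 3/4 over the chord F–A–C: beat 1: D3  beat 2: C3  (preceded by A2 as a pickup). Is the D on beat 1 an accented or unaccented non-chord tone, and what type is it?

The harmony at that moment is F major triad (F, A, C); D3 is not a chord tone.
It is approached by leap up from A2 and left by step down to C3.
Leap in, step out — an appoggiatura.
It falls on the downbeat, so it is accented.

Accented appoggiatura.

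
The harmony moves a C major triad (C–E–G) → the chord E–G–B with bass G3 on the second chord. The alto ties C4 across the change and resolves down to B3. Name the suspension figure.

4–3 suspension.

At the second chord the bass is G3. The suspended C4 lies a fourth above the bass; after resolving down by step to B3, the interval above the bass becomes a third.
Suspension figures are named by those two intervals: 4–3.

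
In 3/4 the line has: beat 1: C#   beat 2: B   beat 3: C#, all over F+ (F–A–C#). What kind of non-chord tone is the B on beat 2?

The harmony at that moment is F augmented triad (F, A, C#); B is not a chord tone.
It is approached by step down from C# and left by step up to C#.
Step away and step back to the same note — a neighbor tone (lower neighbor).

Lower neighbor tone.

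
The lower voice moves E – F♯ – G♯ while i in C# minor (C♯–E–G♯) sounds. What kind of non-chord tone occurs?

The harmony at that moment is C♯ minor triad (C♯, E, G♯); F♯ is not a chord tone.
It is approached by step up from E and left by step up to G♯.
Step in, step out in the same direction — a passing tone.

F♯ is a passing tone.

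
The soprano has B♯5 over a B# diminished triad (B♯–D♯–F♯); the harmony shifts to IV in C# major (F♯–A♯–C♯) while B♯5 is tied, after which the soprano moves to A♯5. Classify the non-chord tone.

B♯5 is a suspension.

The harmony at that moment is F♯ major triad (F♯, A♯, C♯); B♯5 is not a chord tone.
It is held over (the same pitch as the preceding B♯5) and left by step down to A♯5.
Held over from the previous chord and resolving down by step — a suspension.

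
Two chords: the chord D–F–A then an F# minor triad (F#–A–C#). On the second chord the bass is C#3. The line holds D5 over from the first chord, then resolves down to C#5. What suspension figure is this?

9–8 suspension.

At the second chord the bass is C#3. The suspended D5 lies a ninth above the bass; after resolving down by step to C#5, the interval above the bass becomes an octave.
Suspension figures are named by those two intervals: 9–8.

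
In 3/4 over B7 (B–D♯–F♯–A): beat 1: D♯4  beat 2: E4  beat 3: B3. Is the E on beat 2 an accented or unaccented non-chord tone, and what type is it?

The harmony at that moment is B dominant seventh chord (B, D♯, F♯, A); E4 is not a chord tone.
It is approached by step up from D♯4 and left by leap down to B3.
Step in, leap out — an escape tone.
It falls on a weak beat, so it is unaccented.

Unaccented escape tone.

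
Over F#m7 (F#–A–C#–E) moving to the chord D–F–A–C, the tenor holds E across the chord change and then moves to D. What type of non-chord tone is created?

E is a suspension.

The harmony at that moment is D minor seventh chord (D, F, A, C); E is not a chord tone.
It is held over (the same pitch as the preceding E) and left by step down to D.
Held over from the previous chord and resolving down by step — a suspension.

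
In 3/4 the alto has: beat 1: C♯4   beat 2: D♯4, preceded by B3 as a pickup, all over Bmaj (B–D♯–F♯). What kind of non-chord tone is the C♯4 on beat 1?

Passing tone.

The harmony at that moment is B major triad (B, D♯, F♯); C♯4 is not a chord tone.
It is approached by step up from B3 and left by step up to D♯4.
Step in, step out in the same direction — a passing tone.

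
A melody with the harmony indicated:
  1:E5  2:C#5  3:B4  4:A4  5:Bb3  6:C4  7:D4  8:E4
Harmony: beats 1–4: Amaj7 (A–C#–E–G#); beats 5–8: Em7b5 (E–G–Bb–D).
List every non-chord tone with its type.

The harmony at that moment is A major seventh chord (A, C#, E, G#); B4 is not a chord tone.
It is approached by step down from C#5 and left by step down to A4.
Step in, step out in the same direction — a passing tone.
The harmony at that moment is E half-diminished seventh chord (E, G, Bb, D); C4 is not a chord tone.
It is approached by step up from Bb3 and left by step up to D4.
Step in, step out in the same direction — a passing tone.

B4 (beat 3) — passing tone; C4 (beat 6) — passing tone.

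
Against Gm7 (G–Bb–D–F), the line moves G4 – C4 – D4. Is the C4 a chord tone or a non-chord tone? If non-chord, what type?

The harmony at that moment is G minor seventh chord (G, Bb, D, F); C4 is not a chord tone.
It is approached by leap down from G4 and left by step up to D4.
Leap in, step out — an appoggiatura.

Non-chord tone — an appoggiatura.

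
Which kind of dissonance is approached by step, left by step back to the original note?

Approach: by step. Departure: by step in the opposite direction, back to the starting pitch.
Stepwise on both sides but reversing to return to the same chord tone — a neighbor tone. (Had it continued onward in the same direction it would be a passing tone instead.)

Neighbor tone.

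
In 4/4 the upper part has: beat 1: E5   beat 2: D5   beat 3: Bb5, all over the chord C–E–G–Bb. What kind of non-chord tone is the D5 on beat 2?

Escape tone.

The harmony at that moment is C dominant seventh chord (C, E, G, Bb); D5 is not a chord tone.
It is approached by step down from E5 and left by leap up to Bb5.
Step in, leap out, on a weak beat — an escape tone.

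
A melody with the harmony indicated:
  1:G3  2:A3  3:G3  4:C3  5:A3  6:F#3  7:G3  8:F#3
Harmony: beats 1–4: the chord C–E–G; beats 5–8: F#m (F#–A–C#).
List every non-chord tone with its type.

A3 (beat 2) — neighbor tone; G3 (beat 7) — neighbor tone.

The harmony at that moment is C major triad (C, E, G); A3 is not a chord tone.
It is approached by step up from G3 and left by step down to G3.
Step away and step back to the same note — a neighbor tone (upper neighbor).
The harmony at that moment is F# minor triad (F#, A, C#); G3 is not a chord tone.
It is approached by step up from F#3 and left by step down to F#3.
Step away and step back to the same note — a neighbor tone (upper neighbor).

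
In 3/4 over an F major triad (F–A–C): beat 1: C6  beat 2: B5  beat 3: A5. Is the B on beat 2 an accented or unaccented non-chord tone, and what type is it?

The harmony at that moment is F major triad (F, A, C); B5 is not a chord tone.
It is approached by step down from C6 and left by step down to A5.
Step in, step out in the same direction — a passing tone.
It falls on a weak beat, so it is unaccented.

Unaccented passing tone.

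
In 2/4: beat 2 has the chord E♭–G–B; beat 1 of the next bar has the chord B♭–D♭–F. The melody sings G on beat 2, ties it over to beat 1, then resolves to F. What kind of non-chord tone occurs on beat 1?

The harmony at that moment is B♭ minor triad (B♭, D♭, F); G is not a chord tone.
It is held over (the same pitch as the preceding G) and left by step down to F.
Held over from the previous chord and resolving down by step — a suspension.

Suspension.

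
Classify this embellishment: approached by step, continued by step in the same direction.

Approach: by step. Departure: by step, continuing in the same direction.
Stepwise on both sides with no change of direction means the note fills in the space between two different chord tones — a passing tone. (Had it turned back to its starting note it would be a neighbor tone instead.)

Passing tone.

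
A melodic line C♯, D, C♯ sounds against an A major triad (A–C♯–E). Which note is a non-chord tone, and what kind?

D is a neighbor tone.

The harmony at that moment is A major triad (A, C♯, E); D is not a chord tone.
It is approached by step up from C♯ and left by step down to C♯.
Step away and step back to the same note — a neighbor tone (upper neighbor).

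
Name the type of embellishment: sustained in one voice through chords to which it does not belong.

Approach: none. Departure: none — a single pitch is sustained while the chords change around it, passing through harmonies that do not contain it.
No melodic motion at all; the dissonance is created entirely by the moving harmonies against the stationary note — a pedal tone (pedal point).

Pedal tone.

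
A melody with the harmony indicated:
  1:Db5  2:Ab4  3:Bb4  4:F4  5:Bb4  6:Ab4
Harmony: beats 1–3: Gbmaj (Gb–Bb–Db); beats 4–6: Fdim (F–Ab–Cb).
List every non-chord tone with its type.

The harmony at that moment is Gb major triad (Gb, Bb, Db); Ab4 is not a chord tone.
It is approached by leap down from Db5 and left by step up to Bb4.
Leap in, step out — an appoggiatura.
The harmony at that moment is F diminished triad (F, Ab, Cb); Bb4 is not a chord tone.
It is approached by leap up from F4 and left by step down to Ab4.
Leap in, step out — an appoggiatura.

Ab4 (beat 2) — appoggiatura; Bb4 (beat 5) — appoggiatura.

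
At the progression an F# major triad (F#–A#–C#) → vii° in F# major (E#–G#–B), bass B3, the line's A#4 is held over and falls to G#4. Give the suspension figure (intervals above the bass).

At the second chord the bass is B3. The suspended A#4 lies a seventh above the bass; after resolving down by step to G#4, the interval above the bass becomes a sixth.
Suspension figures are named by those two intervals: 7–6.

7–6 suspension.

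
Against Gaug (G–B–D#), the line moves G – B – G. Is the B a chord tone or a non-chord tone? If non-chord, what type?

G augmented triad contains G, B, D#; B is the third, so it is a chord tone.

Chord tone (the third of G augmented triad).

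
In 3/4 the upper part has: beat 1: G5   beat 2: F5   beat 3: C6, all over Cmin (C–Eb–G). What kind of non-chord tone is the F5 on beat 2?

Escape tone.

The harmony at that moment is C minor triad (C, Eb, G); F5 is not a chord tone.
It is approached by step down from G5 and left by leap up to C6.
Step in, leap out, on a weak beat — an escape tone.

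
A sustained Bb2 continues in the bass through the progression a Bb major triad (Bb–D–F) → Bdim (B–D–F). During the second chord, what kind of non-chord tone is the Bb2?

The harmony at that moment is B diminished triad (B, D, F); Bb2 is not a chord tone.
It is held over (the same pitch as the preceding Bb2) and then sustained as the same pitch into the next harmony.
Sustained through a change of harmony — a pedal tone.

Pedal tone (pedal point).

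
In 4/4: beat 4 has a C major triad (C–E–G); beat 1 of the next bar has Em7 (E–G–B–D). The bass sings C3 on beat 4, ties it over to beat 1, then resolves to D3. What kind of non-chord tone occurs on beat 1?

The harmony at that moment is E minor seventh chord (E, G, B, D); C3 is not a chord tone.
It is held over (the same pitch as the preceding C3) and left by step up to D3.
Held over from the previous chord and resolving up by step — a retardation.

Retardation.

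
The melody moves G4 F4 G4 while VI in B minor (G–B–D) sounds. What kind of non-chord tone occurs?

The harmony at that moment is G major triad (G, B, D); F4 is not a chord tone.
It is approached by step down from G4 and left by step up to G4.
Step away and step back to the same note — a neighbor tone (lower neighbor).

F4 is a neighbor tone.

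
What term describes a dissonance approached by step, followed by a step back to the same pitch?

Neighbor tone.

Approach: by step. Departure: by step in the opposite direction, back to the starting pitch.
Stepwise on both sides but reversing to return to the same chord tone — a neighbor tone. (Had it continued onward in the same direction it would be a passing tone instead.)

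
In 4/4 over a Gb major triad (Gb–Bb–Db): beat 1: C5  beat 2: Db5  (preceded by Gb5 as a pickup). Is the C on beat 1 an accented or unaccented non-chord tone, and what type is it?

Accented appoggiatura.

The harmony at that moment is Gb major triad (Gb, Bb, Db); C5 is not a chord tone.
It is approached by leap down from Gb5 and left by step up to Db5.
Leap in, step out — an appoggiatura.
It falls on the downbeat, so it is accented.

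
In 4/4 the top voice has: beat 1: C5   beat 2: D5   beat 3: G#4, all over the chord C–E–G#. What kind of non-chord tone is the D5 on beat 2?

Escape tone.

The harmony at that moment is C augmented triad (C, E, G#); D5 is not a chord tone.
It is approached by step up from C5 and left by leap down to G#4.
Step in, leap out, on a weak beat — an escape tone.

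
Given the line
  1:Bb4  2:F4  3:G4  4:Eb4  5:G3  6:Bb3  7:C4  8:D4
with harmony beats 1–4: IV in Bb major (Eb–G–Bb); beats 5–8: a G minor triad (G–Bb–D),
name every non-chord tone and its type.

F4 (beat 2) — appoggiatura; C4 (beat 7) — passing tone.

The harmony at that moment is Eb major triad (Eb, G, Bb); F4 is not a chord tone.
It is approached by leap down from Bb4 and left by step up to G4.
Leap in, step out — an appoggiatura.
The harmony at that moment is G minor triad (G, Bb, D); C4 is not a chord tone.
It is approached by step up from Bb3 and left by step up to D4.
Step in, step out in the same direction — a passing tone.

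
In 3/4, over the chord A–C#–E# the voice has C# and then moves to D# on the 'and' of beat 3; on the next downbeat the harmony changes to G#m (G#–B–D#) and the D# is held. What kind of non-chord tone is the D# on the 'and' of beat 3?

The harmony at that moment is A augmented triad (A, C#, E#); D# is not a chord tone.
It is approached by step up from C# and then sustained as the same pitch into the next harmony.
Arriving early and becoming a chord tone when the harmony changes — an anticipation.

Anticipation.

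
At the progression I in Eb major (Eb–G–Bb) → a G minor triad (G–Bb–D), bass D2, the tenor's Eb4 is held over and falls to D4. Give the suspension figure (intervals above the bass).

At the second chord the bass is D2. The suspended Eb4 lies a ninth above the bass; after resolving down by step to D4, the interval above the bass becomes an octave.
Suspension figures are named by those two intervals: 9–8.

9–8 suspension.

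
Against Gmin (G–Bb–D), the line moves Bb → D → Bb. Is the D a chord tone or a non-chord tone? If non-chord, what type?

Chord tone (the fifth of G minor triad).

G minor triad contains G, Bb, D; D is the fifth, so it is a chord tone.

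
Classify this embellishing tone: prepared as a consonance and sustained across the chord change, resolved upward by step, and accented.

Retardation.

Approach: by preparation — the pitch is first a chord tone, then held (tied or repeated) while the harmony changes under it. Departure: up by step. Metric position: strong.
A prepared dissonance that resolves upward by step — a retardation. (The same figure resolving downward would be a suspension.)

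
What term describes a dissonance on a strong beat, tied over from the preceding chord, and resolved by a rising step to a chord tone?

Retardation.

Approach: by preparation — the pitch is first a chord tone, then held (tied or repeated) while the harmony changes under it. Departure: up by step. Metric position: strong.
A prepared dissonance that resolves upward by step — a retardation. (The same figure resolving downward would be a suspension.)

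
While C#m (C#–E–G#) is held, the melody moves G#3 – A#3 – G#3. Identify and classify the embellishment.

The harmony at that moment is C# minor triad (C#, E, G#); A#3 is not a chord tone.
It is approached by step up from G#3 and left by step down to G#3.
Step away and step back to the same note — a neighbor tone (upper neighbor).

A#3 is a neighbor tone.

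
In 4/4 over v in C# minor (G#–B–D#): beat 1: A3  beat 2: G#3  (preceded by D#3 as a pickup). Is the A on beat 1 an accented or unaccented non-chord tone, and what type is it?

The harmony at that moment is G# minor triad (G#, B, D#); A3 is not a chord tone.
It is approached by leap up from D#3 and left by step down to G#3.
Leap in, step out — an appoggiatura.
It falls on the downbeat, so it is accented.

Accented appoggiatura.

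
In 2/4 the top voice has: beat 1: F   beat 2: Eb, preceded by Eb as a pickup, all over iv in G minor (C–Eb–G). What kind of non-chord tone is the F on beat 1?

The harmony at that moment is C minor triad (C, Eb, G); F is not a chord tone.
It is approached by step up from Eb and left by step down to Eb.
Step away and step back to the same note — a neighbor tone (upper neighbor).

Upper neighbor tone.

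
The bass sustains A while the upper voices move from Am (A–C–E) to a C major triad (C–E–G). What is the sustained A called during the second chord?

Pedal tone (pedal point).

The harmony at that moment is C major triad (C, E, G); A is not a chord tone.
It is held over (the same pitch as the preceding A) and then sustained as the same pitch into the next harmony.
Sustained through a change of harmony — a pedal tone.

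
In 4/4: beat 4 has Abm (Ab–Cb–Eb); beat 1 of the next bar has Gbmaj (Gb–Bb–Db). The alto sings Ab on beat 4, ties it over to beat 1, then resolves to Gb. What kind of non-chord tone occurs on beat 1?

Suspension.

The harmony at that moment is Gb major triad (Gb, Bb, Db); Ab is not a chord tone.
It is held over (the same pitch as the preceding Ab) and left by step down to Gb.
Held over from the previous chord and resolving down by step — a suspension.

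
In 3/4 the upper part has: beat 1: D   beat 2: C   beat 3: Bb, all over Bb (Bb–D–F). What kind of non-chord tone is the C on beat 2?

The harmony at that moment is Bb major triad (Bb, D, F); C is not a chord tone.
It is approached by step down from D and left by step down to Bb.
Step in, step out in the same direction — a passing tone.

Passing tone.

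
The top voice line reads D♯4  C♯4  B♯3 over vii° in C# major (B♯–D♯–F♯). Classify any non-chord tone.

C♯4 is a passing tone.

The harmony at that moment is B♯ diminished triad (B♯, D♯, F♯); C♯4 is not a chord tone.
It is approached by step down from D♯4 and left by step down to B♯3.
Step in, step out in the same direction — a passing tone.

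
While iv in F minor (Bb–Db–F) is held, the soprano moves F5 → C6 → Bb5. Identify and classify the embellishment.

The harmony at that moment is Bb minor triad (Bb, Db, F); C6 is not a chord tone.
It is approached by leap up from F5 and left by step down to Bb5.
Leap in, step out — an appoggiatura.

C6 is an appoggiatura.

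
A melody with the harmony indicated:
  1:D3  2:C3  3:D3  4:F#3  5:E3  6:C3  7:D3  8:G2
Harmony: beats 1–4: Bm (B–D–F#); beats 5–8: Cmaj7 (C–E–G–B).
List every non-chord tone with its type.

The harmony at that moment is B minor triad (B, D, F#); C3 is not a chord tone.
It is approached by step down from D3 and left by step up to D3.
Step away and step back to the same note — a neighbor tone (lower neighbor).
The harmony at that moment is C major seventh chord (C, E, G, B); D3 is not a chord tone.
It is approached by step up from C3 and left by leap down to G2.
Step in, leap out — an escape tone.

C3 (beat 2) — neighbor tone; D3 (beat 7) — escape tone.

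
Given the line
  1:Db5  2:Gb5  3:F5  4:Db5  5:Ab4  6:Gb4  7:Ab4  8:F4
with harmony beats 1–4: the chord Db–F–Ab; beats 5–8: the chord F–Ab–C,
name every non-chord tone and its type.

The harmony at that moment is Db major triad (Db, F, Ab); Gb5 is not a chord tone.
It is approached by leap up from Db5 and left by step down to F5.
Leap in, step out — an appoggiatura.
The harmony at that moment is F minor triad (F, Ab, C); Gb4 is not a chord tone.
It is approached by step down from Ab4 and left by step up to Ab4.
Step away and step back to the same note — a neighbor tone (lower neighbor).

Gb5 (beat 2) — appoggiatura; Gb4 (beat 6) — neighbor tone.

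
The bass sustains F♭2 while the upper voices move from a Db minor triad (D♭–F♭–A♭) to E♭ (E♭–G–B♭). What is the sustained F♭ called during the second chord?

The harmony at that moment is E♭ major triad (E♭, G, B♭); F♭2 is not a chord tone.
It is held over (the same pitch as the preceding F♭2) and then sustained as the same pitch into the next harmony.
Sustained through a change of harmony — a pedal tone.

Pedal tone (pedal point).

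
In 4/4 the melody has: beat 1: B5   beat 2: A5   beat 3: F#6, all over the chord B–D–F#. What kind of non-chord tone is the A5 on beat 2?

The harmony at that moment is B minor triad (B, D, F#); A5 is not a chord tone.
It is approached by step down from B5 and left by leap up to F#6.
Step in, leap out, on a weak beat — an escape tone.

Escape tone.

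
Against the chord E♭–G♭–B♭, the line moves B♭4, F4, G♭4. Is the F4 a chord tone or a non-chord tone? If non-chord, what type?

The harmony at that moment is E♭ minor triad (E♭, G♭, B♭); F4 is not a chord tone.
It is approached by leap down from B♭4 and left by step up to G♭4.
Leap in, step out — an appoggiatura.

Non-chord tone — an appoggiatura.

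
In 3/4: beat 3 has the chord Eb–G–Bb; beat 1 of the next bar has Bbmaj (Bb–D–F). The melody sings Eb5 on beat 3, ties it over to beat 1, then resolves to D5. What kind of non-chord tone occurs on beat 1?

Suspension.

The harmony at that moment is Bb major triad (Bb, D, F); Eb5 is not a chord tone.
It is held over (the same pitch as the preceding Eb5) and left by step down to D5.
Held over from the previous chord and resolving down by step — a suspension.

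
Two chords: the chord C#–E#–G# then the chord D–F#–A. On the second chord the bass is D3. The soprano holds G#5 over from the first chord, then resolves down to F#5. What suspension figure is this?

At the second chord the bass is D3. The suspended G#5 lies a fourth above the bass; after resolving down by step to F#5, the interval above the bass becomes a third.
Suspension figures are named by those two intervals: 4–3.

4–3 suspension.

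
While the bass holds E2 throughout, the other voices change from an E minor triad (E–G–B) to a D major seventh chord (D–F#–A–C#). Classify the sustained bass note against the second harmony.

Pedal tone (pedal point).

The harmony at that moment is D major seventh chord (D, F#, A, C#); E2 is not a chord tone.
It is held over (the same pitch as the preceding E2) and then sustained as the same pitch into the next harmony.
Sustained through a change of harmony — a pedal tone.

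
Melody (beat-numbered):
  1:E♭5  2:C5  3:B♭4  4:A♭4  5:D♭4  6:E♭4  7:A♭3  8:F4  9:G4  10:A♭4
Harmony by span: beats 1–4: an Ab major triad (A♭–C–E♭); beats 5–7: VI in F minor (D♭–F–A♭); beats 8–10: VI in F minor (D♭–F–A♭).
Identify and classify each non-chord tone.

B♭4 (beat 3) — passing tone; E♭4 (beat 6) — escape tone; G4 (beat 9) — passing tone.

The harmony at that moment is A♭ major triad (A♭, C, E♭); B♭4 is not a chord tone.
It is approached by step down from C5 and left by step down to A♭4.
Step in, step out in the same direction — a passing tone.
The harmony at that moment is D♭ major triad (D♭, F, A♭); E♭4 is not a chord tone.
It is approached by step up from D♭4 and left by leap down to A♭3.
Step in, leap out — an escape tone.
The harmony at that moment is D♭ major triad (D♭, F, A♭); G4 is not a chord tone.
It is approached by step up from F4 and left by step up to A♭4.
Step in, step out in the same direction — a passing tone.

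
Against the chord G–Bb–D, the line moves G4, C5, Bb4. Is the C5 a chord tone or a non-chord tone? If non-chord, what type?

Non-chord tone — an appoggiatura.

The harmony at that moment is G minor triad (G, Bb, D); C5 is not a chord tone.
It is approached by leap up from G4 and left by step down to Bb4.
Leap in, step out — an appoggiatura.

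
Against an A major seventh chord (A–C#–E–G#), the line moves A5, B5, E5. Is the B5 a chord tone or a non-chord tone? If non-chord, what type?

Non-chord tone — an escape tone.

The harmony at that moment is A major seventh chord (A, C#, E, G#); B5 is not a chord tone.
It is approached by step up from A5 and left by leap down to E5.
Step in, leap out — an escape tone.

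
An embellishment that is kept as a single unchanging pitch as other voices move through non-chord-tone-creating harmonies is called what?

Pedal tone.

Approach: none. Departure: none — a single pitch is sustained while the chords change around it, passing through harmonies that do not contain it.
No melodic motion at all; the dissonance is created entirely by the moving harmonies against the stationary note — a pedal tone (pedal point).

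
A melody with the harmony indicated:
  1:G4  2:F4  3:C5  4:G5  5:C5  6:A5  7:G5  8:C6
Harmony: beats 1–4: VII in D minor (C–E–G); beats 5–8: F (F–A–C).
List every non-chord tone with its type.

The harmony at that moment is C major triad (C, E, G); F4 is not a chord tone.
It is approached by step down from G4 and left by leap up to C5.
Step in, leap out — an escape tone.
The harmony at that moment is F major triad (F, A, C); G5 is not a chord tone.
It is approached by step down from A5 and left by leap up to C6.
Step in, leap out — an escape tone.

F4 (beat 2) — escape tone; G5 (beat 7) — escape tone.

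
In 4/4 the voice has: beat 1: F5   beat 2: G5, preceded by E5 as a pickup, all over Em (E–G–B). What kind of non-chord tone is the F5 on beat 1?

Passing tone.

The harmony at that moment is E minor triad (E, G, B); F5 is not a chord tone.
It is approached by step up from E5 and left by step up to G5.
Step in, step out in the same direction — a passing tone.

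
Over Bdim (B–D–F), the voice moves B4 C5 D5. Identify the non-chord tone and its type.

C5 is a passing tone.

The harmony at that moment is B diminished triad (B, D, F); C5 is not a chord tone.
It is approached by step up from B4 and left by step up to D5.
Step in, step out in the same direction — a passing tone.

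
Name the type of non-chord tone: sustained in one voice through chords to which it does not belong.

Approach: none. Departure: none — a single pitch is sustained while the chords change around it, passing through harmonies that do not contain it.
No melodic motion at all; the dissonance is created entirely by the moving harmonies against the stationary note — a pedal tone (pedal point).

Pedal tone.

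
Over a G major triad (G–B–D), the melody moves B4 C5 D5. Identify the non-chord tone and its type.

C5 is a passing tone.

The harmony at that moment is G major triad (G, B, D); C5 is not a chord tone.
It is approached by step up from B4 and left by step up to D5.
Step in, step out in the same direction — a passing tone.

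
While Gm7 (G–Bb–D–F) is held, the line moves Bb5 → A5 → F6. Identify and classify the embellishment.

The harmony at that moment is G minor seventh chord (G, Bb, D, F); A5 is not a chord tone.
It is approached by step down from Bb5 and left by leap up to F6.
Step in, leap out — an escape tone.

A5 is an escape tone.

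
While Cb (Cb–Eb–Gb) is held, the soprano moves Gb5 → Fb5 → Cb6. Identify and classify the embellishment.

Fb5 is an escape tone.

The harmony at that moment is Cb major triad (Cb, Eb, Gb); Fb5 is not a chord tone.
It is approached by step down from Gb5 and left by leap up to Cb6.
Step in, leap out — an escape tone.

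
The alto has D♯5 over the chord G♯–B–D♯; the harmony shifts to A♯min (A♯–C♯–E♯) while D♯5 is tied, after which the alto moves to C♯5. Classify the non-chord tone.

The harmony at that moment is A♯ minor triad (A♯, C♯, E♯); D♯5 is not a chord tone.
It is held over (the same pitch as the preceding D♯5) and left by step down to C♯5.
Held over from the previous chord and resolving down by step — a suspension.

D♯5 is a suspension.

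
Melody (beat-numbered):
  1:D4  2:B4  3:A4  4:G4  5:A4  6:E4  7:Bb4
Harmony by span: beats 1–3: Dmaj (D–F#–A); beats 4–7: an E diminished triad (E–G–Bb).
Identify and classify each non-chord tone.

B4 (beat 2) — appoggiatura; A4 (beat 5) — escape tone.

The harmony at that moment is D major triad (D, F#, A); B4 is not a chord tone.
It is approached by leap up from D4 and left by step down to A4.
Leap in, step out — an appoggiatura.
The harmony at that moment is E diminished triad (E, G, Bb); A4 is not a chord tone.
It is approached by step up from G4 and left by leap down to E4.
Step in, leap out — an escape tone.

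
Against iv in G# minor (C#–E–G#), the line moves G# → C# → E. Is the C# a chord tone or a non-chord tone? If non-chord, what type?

Chord tone (the root of C# minor triad).

C# minor triad contains C#, E, G#; C# is the root, so it is a chord tone.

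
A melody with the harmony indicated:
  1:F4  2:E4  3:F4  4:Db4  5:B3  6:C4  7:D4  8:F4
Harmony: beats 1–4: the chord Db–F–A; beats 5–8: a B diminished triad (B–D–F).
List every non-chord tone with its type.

The harmony at that moment is Db augmented triad (Db, F, A); E4 is not a chord tone.
It is approached by step down from F4 and left by step up to F4.
Step away and step back to the same note — a neighbor tone (lower neighbor).
The harmony at that moment is B diminished triad (B, D, F); C4 is not a chord tone.
It is approached by step up from B3 and left by step up to D4.
Step in, step out in the same direction — a passing tone.

E4 (beat 2) — neighbor tone; C4 (beat 6) — passing tone.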